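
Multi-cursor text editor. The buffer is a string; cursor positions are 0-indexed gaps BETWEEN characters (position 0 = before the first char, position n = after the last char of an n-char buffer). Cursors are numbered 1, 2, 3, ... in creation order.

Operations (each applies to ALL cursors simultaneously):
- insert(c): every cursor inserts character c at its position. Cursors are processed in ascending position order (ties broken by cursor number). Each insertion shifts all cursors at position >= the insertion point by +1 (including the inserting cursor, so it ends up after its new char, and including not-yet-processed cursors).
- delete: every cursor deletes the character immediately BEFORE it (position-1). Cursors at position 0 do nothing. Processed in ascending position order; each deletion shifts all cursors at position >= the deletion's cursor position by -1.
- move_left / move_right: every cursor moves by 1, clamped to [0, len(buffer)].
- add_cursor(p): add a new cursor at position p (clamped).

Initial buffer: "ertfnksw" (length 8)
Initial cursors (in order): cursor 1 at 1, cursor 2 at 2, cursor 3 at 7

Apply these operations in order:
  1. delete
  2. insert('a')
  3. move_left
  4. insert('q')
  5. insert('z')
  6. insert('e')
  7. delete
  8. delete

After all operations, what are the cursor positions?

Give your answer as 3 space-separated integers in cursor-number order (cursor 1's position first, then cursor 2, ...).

After op 1 (delete): buffer="tfnkw" (len 5), cursors c1@0 c2@0 c3@4, authorship .....
After op 2 (insert('a')): buffer="aatfnkaw" (len 8), cursors c1@2 c2@2 c3@7, authorship 12....3.
After op 3 (move_left): buffer="aatfnkaw" (len 8), cursors c1@1 c2@1 c3@6, authorship 12....3.
After op 4 (insert('q')): buffer="aqqatfnkqaw" (len 11), cursors c1@3 c2@3 c3@9, authorship 1122....33.
After op 5 (insert('z')): buffer="aqqzzatfnkqzaw" (len 14), cursors c1@5 c2@5 c3@12, authorship 112122....333.
After op 6 (insert('e')): buffer="aqqzzeeatfnkqzeaw" (len 17), cursors c1@7 c2@7 c3@15, authorship 11212122....3333.
After op 7 (delete): buffer="aqqzzatfnkqzaw" (len 14), cursors c1@5 c2@5 c3@12, authorship 112122....333.
After op 8 (delete): buffer="aqqatfnkqaw" (len 11), cursors c1@3 c2@3 c3@9, authorship 1122....33.

Answer: 3 3 9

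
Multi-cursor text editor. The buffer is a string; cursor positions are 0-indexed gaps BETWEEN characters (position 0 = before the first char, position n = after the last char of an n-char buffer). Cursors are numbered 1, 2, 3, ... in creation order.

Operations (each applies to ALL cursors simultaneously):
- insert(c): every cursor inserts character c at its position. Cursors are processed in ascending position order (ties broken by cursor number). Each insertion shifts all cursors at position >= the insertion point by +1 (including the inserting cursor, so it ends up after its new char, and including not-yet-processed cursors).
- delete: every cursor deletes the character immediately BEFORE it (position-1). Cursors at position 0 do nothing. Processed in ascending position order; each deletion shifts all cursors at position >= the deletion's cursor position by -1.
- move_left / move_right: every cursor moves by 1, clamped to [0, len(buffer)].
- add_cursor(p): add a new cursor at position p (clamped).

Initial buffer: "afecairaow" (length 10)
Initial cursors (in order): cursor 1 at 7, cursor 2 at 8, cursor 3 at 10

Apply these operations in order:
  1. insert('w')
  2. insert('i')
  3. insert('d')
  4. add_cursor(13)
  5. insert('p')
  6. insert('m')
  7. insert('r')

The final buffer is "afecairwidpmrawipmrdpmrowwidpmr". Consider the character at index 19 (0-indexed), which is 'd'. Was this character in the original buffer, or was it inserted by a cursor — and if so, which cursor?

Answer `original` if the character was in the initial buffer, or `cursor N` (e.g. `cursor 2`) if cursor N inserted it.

Answer: cursor 2

Derivation:
After op 1 (insert('w')): buffer="afecairwawoww" (len 13), cursors c1@8 c2@10 c3@13, authorship .......1.2..3
After op 2 (insert('i')): buffer="afecairwiawiowwi" (len 16), cursors c1@9 c2@12 c3@16, authorship .......11.22..33
After op 3 (insert('d')): buffer="afecairwidawidowwid" (len 19), cursors c1@10 c2@14 c3@19, authorship .......111.222..333
After op 4 (add_cursor(13)): buffer="afecairwidawidowwid" (len 19), cursors c1@10 c4@13 c2@14 c3@19, authorship .......111.222..333
After op 5 (insert('p')): buffer="afecairwidpawipdpowwidp" (len 23), cursors c1@11 c4@15 c2@17 c3@23, authorship .......1111.22422..3333
After op 6 (insert('m')): buffer="afecairwidpmawipmdpmowwidpm" (len 27), cursors c1@12 c4@17 c2@20 c3@27, authorship .......11111.2244222..33333
After op 7 (insert('r')): buffer="afecairwidpmrawipmrdpmrowwidpmr" (len 31), cursors c1@13 c4@19 c2@23 c3@31, authorship .......111111.224442222..333333
Authorship (.=original, N=cursor N): . . . . . . . 1 1 1 1 1 1 . 2 2 4 4 4 2 2 2 2 . . 3 3 3 3 3 3
Index 19: author = 2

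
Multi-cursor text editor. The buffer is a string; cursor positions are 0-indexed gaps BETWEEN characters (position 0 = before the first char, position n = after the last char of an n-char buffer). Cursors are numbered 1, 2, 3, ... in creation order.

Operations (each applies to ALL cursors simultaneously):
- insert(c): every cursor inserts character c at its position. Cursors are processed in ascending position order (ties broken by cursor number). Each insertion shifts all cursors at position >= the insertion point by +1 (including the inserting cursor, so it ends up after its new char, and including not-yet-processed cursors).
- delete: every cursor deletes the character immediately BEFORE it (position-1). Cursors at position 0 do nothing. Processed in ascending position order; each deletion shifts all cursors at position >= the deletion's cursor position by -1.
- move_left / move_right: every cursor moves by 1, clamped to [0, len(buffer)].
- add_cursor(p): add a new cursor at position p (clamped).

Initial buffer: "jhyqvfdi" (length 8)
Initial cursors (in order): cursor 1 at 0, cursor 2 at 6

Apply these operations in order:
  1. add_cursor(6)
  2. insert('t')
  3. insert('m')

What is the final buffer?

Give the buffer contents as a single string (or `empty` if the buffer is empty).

After op 1 (add_cursor(6)): buffer="jhyqvfdi" (len 8), cursors c1@0 c2@6 c3@6, authorship ........
After op 2 (insert('t')): buffer="tjhyqvfttdi" (len 11), cursors c1@1 c2@9 c3@9, authorship 1......23..
After op 3 (insert('m')): buffer="tmjhyqvfttmmdi" (len 14), cursors c1@2 c2@12 c3@12, authorship 11......2323..

Answer: tmjhyqvfttmmdi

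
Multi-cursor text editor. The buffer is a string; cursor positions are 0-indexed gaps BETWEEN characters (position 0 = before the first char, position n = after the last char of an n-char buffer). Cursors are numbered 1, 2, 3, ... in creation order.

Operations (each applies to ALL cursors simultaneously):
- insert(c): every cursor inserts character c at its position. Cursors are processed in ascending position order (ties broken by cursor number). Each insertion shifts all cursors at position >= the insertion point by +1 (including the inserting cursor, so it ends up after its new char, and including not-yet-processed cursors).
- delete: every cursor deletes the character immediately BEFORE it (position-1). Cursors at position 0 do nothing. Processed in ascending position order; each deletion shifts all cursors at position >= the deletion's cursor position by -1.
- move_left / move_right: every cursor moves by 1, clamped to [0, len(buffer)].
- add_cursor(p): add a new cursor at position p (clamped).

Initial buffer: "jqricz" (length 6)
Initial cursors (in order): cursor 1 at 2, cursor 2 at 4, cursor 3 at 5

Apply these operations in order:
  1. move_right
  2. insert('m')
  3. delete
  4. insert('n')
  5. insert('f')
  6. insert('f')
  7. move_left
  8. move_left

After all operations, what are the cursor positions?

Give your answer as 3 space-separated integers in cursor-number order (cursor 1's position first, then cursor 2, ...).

Answer: 4 9 13

Derivation:
After op 1 (move_right): buffer="jqricz" (len 6), cursors c1@3 c2@5 c3@6, authorship ......
After op 2 (insert('m')): buffer="jqrmicmzm" (len 9), cursors c1@4 c2@7 c3@9, authorship ...1..2.3
After op 3 (delete): buffer="jqricz" (len 6), cursors c1@3 c2@5 c3@6, authorship ......
After op 4 (insert('n')): buffer="jqrnicnzn" (len 9), cursors c1@4 c2@7 c3@9, authorship ...1..2.3
After op 5 (insert('f')): buffer="jqrnficnfznf" (len 12), cursors c1@5 c2@9 c3@12, authorship ...11..22.33
After op 6 (insert('f')): buffer="jqrnfficnffznff" (len 15), cursors c1@6 c2@11 c3@15, authorship ...111..222.333
After op 7 (move_left): buffer="jqrnfficnffznff" (len 15), cursors c1@5 c2@10 c3@14, authorship ...111..222.333
After op 8 (move_left): buffer="jqrnfficnffznff" (len 15), cursors c1@4 c2@9 c3@13, authorship ...111..222.333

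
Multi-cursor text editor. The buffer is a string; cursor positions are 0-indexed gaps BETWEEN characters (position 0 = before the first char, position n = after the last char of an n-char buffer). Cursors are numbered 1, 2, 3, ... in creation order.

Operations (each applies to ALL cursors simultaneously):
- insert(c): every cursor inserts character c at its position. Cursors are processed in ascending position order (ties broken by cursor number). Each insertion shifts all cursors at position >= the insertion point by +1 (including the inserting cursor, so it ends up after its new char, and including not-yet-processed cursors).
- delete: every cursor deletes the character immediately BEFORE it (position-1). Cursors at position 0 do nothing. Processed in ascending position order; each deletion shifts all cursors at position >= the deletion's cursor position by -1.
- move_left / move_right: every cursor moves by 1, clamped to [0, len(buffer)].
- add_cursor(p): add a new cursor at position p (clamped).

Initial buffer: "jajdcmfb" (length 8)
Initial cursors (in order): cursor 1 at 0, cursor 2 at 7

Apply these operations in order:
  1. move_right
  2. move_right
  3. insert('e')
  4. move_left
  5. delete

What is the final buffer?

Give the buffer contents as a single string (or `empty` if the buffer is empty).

Answer: jejdcmfe

Derivation:
After op 1 (move_right): buffer="jajdcmfb" (len 8), cursors c1@1 c2@8, authorship ........
After op 2 (move_right): buffer="jajdcmfb" (len 8), cursors c1@2 c2@8, authorship ........
After op 3 (insert('e')): buffer="jaejdcmfbe" (len 10), cursors c1@3 c2@10, authorship ..1......2
After op 4 (move_left): buffer="jaejdcmfbe" (len 10), cursors c1@2 c2@9, authorship ..1......2
After op 5 (delete): buffer="jejdcmfe" (len 8), cursors c1@1 c2@7, authorship .1.....2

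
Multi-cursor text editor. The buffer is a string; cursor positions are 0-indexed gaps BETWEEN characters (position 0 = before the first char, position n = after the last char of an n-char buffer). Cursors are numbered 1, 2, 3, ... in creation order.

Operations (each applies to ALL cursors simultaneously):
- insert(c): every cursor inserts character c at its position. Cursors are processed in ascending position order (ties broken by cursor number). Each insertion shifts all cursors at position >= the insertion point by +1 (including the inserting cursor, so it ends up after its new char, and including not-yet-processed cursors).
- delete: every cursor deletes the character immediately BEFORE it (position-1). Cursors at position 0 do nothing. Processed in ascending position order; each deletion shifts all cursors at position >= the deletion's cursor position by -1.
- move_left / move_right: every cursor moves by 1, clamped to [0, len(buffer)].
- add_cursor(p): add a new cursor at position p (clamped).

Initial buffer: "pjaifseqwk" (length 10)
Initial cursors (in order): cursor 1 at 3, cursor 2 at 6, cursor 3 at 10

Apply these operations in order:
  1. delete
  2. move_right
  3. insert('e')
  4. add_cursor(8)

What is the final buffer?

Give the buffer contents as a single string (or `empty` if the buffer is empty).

After op 1 (delete): buffer="pjifeqw" (len 7), cursors c1@2 c2@4 c3@7, authorship .......
After op 2 (move_right): buffer="pjifeqw" (len 7), cursors c1@3 c2@5 c3@7, authorship .......
After op 3 (insert('e')): buffer="pjiefeeqwe" (len 10), cursors c1@4 c2@7 c3@10, authorship ...1..2..3
After op 4 (add_cursor(8)): buffer="pjiefeeqwe" (len 10), cursors c1@4 c2@7 c4@8 c3@10, authorship ...1..2..3

Answer: pjiefeeqwe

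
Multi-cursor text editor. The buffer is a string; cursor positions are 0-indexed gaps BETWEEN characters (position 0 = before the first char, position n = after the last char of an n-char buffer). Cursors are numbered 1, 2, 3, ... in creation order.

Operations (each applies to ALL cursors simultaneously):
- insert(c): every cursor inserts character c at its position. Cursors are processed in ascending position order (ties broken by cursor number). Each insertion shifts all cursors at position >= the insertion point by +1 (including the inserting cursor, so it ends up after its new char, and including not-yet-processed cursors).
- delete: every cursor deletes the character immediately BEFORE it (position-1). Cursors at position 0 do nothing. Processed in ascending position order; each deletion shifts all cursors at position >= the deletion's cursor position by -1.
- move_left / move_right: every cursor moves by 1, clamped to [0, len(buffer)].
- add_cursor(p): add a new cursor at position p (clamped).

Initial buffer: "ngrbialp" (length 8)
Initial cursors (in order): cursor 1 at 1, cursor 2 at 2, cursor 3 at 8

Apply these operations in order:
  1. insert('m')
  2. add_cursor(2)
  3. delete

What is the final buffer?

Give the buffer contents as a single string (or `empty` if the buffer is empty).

Answer: grbialp

Derivation:
After op 1 (insert('m')): buffer="nmgmrbialpm" (len 11), cursors c1@2 c2@4 c3@11, authorship .1.2......3
After op 2 (add_cursor(2)): buffer="nmgmrbialpm" (len 11), cursors c1@2 c4@2 c2@4 c3@11, authorship .1.2......3
After op 3 (delete): buffer="grbialp" (len 7), cursors c1@0 c4@0 c2@1 c3@7, authorship .......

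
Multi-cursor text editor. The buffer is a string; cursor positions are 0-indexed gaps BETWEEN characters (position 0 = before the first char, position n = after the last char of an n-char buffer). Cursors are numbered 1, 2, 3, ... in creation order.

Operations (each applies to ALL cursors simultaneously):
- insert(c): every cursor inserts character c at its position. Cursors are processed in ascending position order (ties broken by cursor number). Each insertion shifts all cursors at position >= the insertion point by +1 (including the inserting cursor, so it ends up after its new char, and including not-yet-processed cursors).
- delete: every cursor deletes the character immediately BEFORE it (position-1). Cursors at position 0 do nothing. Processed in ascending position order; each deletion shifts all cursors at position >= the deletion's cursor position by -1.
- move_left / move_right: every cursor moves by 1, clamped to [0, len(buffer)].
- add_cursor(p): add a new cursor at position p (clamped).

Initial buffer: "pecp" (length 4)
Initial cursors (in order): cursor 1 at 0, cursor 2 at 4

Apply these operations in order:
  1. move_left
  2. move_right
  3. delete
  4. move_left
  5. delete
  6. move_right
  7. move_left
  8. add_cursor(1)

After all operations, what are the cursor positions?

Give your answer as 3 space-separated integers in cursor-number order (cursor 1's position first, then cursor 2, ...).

Answer: 0 0 1

Derivation:
After op 1 (move_left): buffer="pecp" (len 4), cursors c1@0 c2@3, authorship ....
After op 2 (move_right): buffer="pecp" (len 4), cursors c1@1 c2@4, authorship ....
After op 3 (delete): buffer="ec" (len 2), cursors c1@0 c2@2, authorship ..
After op 4 (move_left): buffer="ec" (len 2), cursors c1@0 c2@1, authorship ..
After op 5 (delete): buffer="c" (len 1), cursors c1@0 c2@0, authorship .
After op 6 (move_right): buffer="c" (len 1), cursors c1@1 c2@1, authorship .
After op 7 (move_left): buffer="c" (len 1), cursors c1@0 c2@0, authorship .
After op 8 (add_cursor(1)): buffer="c" (len 1), cursors c1@0 c2@0 c3@1, authorship .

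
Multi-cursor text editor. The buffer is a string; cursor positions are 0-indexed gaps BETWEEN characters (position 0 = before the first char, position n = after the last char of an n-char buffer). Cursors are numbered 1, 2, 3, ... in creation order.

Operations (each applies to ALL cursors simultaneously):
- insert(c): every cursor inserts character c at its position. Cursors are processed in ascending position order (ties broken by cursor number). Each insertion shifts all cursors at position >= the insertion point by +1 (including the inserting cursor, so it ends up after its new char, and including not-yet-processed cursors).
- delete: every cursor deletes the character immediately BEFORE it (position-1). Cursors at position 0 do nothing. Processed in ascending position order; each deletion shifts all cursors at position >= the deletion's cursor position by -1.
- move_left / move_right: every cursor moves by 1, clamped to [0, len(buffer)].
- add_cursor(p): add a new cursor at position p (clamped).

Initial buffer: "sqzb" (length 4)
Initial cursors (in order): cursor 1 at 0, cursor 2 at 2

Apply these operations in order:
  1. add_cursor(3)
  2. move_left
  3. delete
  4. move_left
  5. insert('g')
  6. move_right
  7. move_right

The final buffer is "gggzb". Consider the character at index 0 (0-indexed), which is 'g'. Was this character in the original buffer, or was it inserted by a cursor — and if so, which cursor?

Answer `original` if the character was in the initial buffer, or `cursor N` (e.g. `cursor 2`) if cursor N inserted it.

Answer: cursor 1

Derivation:
After op 1 (add_cursor(3)): buffer="sqzb" (len 4), cursors c1@0 c2@2 c3@3, authorship ....
After op 2 (move_left): buffer="sqzb" (len 4), cursors c1@0 c2@1 c3@2, authorship ....
After op 3 (delete): buffer="zb" (len 2), cursors c1@0 c2@0 c3@0, authorship ..
After op 4 (move_left): buffer="zb" (len 2), cursors c1@0 c2@0 c3@0, authorship ..
After op 5 (insert('g')): buffer="gggzb" (len 5), cursors c1@3 c2@3 c3@3, authorship 123..
After op 6 (move_right): buffer="gggzb" (len 5), cursors c1@4 c2@4 c3@4, authorship 123..
After op 7 (move_right): buffer="gggzb" (len 5), cursors c1@5 c2@5 c3@5, authorship 123..
Authorship (.=original, N=cursor N): 1 2 3 . .
Index 0: author = 1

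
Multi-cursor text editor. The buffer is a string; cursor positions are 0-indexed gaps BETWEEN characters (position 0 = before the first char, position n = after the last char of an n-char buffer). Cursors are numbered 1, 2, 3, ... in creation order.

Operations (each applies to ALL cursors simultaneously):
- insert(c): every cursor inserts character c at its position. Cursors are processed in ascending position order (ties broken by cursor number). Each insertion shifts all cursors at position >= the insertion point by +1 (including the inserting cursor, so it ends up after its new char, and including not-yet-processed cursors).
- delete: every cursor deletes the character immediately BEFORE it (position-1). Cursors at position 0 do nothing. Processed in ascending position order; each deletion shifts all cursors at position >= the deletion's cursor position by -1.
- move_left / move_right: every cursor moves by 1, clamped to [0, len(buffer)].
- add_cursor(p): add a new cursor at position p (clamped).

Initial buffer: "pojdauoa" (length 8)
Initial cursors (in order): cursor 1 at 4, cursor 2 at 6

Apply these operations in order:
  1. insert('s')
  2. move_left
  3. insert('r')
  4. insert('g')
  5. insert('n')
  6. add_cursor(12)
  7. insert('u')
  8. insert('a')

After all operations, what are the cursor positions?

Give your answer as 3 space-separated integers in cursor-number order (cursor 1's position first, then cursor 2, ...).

After op 1 (insert('s')): buffer="pojdsausoa" (len 10), cursors c1@5 c2@8, authorship ....1..2..
After op 2 (move_left): buffer="pojdsausoa" (len 10), cursors c1@4 c2@7, authorship ....1..2..
After op 3 (insert('r')): buffer="pojdrsaursoa" (len 12), cursors c1@5 c2@9, authorship ....11..22..
After op 4 (insert('g')): buffer="pojdrgsaurgsoa" (len 14), cursors c1@6 c2@11, authorship ....111..222..
After op 5 (insert('n')): buffer="pojdrgnsaurgnsoa" (len 16), cursors c1@7 c2@13, authorship ....1111..2222..
After op 6 (add_cursor(12)): buffer="pojdrgnsaurgnsoa" (len 16), cursors c1@7 c3@12 c2@13, authorship ....1111..2222..
After op 7 (insert('u')): buffer="pojdrgnusaurgunusoa" (len 19), cursors c1@8 c3@14 c2@16, authorship ....11111..223222..
After op 8 (insert('a')): buffer="pojdrgnuasaurguanuasoa" (len 22), cursors c1@9 c3@16 c2@19, authorship ....111111..22332222..

Answer: 9 19 16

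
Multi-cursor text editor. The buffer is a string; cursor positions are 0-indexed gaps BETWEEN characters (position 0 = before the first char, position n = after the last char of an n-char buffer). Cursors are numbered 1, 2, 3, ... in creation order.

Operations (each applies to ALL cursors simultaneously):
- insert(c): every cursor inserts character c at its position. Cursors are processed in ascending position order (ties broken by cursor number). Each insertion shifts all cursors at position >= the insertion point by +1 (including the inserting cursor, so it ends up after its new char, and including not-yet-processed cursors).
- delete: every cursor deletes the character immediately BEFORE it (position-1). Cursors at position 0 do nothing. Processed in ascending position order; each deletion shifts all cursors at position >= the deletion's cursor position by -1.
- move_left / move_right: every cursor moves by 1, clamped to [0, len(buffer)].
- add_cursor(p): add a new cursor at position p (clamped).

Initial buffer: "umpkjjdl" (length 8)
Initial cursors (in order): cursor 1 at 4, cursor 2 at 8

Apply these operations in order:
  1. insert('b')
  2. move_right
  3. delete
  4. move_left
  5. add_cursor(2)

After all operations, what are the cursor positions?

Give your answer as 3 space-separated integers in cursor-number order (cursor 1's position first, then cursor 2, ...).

After op 1 (insert('b')): buffer="umpkbjjdlb" (len 10), cursors c1@5 c2@10, authorship ....1....2
After op 2 (move_right): buffer="umpkbjjdlb" (len 10), cursors c1@6 c2@10, authorship ....1....2
After op 3 (delete): buffer="umpkbjdl" (len 8), cursors c1@5 c2@8, authorship ....1...
After op 4 (move_left): buffer="umpkbjdl" (len 8), cursors c1@4 c2@7, authorship ....1...
After op 5 (add_cursor(2)): buffer="umpkbjdl" (len 8), cursors c3@2 c1@4 c2@7, authorship ....1...

Answer: 4 7 2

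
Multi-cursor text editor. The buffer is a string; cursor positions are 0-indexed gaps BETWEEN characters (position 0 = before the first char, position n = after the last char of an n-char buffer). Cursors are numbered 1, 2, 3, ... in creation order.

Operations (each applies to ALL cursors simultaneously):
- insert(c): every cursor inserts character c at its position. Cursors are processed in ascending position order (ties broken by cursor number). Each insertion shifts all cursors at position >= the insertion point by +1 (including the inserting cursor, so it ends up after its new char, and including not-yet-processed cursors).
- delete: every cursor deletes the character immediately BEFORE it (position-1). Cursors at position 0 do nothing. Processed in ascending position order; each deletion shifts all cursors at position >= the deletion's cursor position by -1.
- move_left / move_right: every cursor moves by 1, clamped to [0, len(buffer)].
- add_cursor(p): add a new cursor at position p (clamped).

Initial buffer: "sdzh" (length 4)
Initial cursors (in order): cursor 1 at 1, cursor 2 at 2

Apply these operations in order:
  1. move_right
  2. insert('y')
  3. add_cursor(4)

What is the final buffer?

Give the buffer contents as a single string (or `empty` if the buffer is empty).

After op 1 (move_right): buffer="sdzh" (len 4), cursors c1@2 c2@3, authorship ....
After op 2 (insert('y')): buffer="sdyzyh" (len 6), cursors c1@3 c2@5, authorship ..1.2.
After op 3 (add_cursor(4)): buffer="sdyzyh" (len 6), cursors c1@3 c3@4 c2@5, authorship ..1.2.

Answer: sdyzyh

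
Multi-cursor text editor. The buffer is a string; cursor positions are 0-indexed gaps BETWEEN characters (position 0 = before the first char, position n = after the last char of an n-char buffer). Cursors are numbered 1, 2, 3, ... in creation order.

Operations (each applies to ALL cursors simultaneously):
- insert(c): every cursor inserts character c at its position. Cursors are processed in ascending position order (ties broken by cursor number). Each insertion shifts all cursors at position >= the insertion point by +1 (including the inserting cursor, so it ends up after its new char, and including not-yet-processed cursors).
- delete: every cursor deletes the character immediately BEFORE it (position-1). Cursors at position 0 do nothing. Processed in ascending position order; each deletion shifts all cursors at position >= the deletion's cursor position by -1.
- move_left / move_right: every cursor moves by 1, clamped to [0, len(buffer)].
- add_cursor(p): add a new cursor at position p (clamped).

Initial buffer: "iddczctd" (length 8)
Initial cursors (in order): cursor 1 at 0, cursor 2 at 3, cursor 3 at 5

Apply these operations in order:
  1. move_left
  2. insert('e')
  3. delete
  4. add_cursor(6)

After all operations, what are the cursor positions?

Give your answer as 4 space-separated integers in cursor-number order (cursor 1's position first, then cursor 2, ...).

Answer: 0 2 4 6

Derivation:
After op 1 (move_left): buffer="iddczctd" (len 8), cursors c1@0 c2@2 c3@4, authorship ........
After op 2 (insert('e')): buffer="eidedcezctd" (len 11), cursors c1@1 c2@4 c3@7, authorship 1..2..3....
After op 3 (delete): buffer="iddczctd" (len 8), cursors c1@0 c2@2 c3@4, authorship ........
After op 4 (add_cursor(6)): buffer="iddczctd" (len 8), cursors c1@0 c2@2 c3@4 c4@6, authorship ........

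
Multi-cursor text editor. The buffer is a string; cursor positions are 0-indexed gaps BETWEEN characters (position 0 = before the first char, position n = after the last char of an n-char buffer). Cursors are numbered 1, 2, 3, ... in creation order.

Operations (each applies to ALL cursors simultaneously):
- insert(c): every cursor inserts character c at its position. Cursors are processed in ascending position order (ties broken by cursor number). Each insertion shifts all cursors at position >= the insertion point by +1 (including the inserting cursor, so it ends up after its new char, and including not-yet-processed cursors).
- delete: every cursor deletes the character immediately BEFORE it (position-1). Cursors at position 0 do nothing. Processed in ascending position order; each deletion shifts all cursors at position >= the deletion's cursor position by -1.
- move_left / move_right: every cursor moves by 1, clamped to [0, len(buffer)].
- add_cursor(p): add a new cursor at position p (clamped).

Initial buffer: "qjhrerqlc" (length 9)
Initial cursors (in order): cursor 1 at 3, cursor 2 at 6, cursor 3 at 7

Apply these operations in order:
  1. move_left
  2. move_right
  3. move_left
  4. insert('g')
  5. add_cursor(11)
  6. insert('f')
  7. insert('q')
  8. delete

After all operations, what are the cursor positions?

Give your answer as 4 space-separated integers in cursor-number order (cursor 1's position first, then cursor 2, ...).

After op 1 (move_left): buffer="qjhrerqlc" (len 9), cursors c1@2 c2@5 c3@6, authorship .........
After op 2 (move_right): buffer="qjhrerqlc" (len 9), cursors c1@3 c2@6 c3@7, authorship .........
After op 3 (move_left): buffer="qjhrerqlc" (len 9), cursors c1@2 c2@5 c3@6, authorship .........
After op 4 (insert('g')): buffer="qjghregrgqlc" (len 12), cursors c1@3 c2@7 c3@9, authorship ..1...2.3...
After op 5 (add_cursor(11)): buffer="qjghregrgqlc" (len 12), cursors c1@3 c2@7 c3@9 c4@11, authorship ..1...2.3...
After op 6 (insert('f')): buffer="qjgfhregfrgfqlfc" (len 16), cursors c1@4 c2@9 c3@12 c4@15, authorship ..11...22.33..4.
After op 7 (insert('q')): buffer="qjgfqhregfqrgfqqlfqc" (len 20), cursors c1@5 c2@11 c3@15 c4@19, authorship ..111...222.333..44.
After op 8 (delete): buffer="qjgfhregfrgfqlfc" (len 16), cursors c1@4 c2@9 c3@12 c4@15, authorship ..11...22.33..4.

Answer: 4 9 12 15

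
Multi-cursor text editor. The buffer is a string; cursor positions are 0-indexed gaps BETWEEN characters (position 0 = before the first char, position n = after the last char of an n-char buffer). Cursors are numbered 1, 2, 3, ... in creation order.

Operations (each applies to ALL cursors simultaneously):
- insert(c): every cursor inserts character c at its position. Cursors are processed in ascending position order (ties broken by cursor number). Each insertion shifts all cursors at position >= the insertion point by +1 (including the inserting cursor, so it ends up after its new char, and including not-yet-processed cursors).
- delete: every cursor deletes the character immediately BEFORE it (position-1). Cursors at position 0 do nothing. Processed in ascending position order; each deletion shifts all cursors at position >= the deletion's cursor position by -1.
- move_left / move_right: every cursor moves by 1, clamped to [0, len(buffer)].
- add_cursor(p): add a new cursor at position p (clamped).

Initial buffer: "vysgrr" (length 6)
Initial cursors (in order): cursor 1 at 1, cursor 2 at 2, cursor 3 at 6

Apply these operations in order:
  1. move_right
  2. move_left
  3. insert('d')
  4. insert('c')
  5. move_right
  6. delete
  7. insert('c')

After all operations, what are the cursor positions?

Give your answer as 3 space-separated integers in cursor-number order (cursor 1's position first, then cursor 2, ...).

Answer: 4 7 12

Derivation:
After op 1 (move_right): buffer="vysgrr" (len 6), cursors c1@2 c2@3 c3@6, authorship ......
After op 2 (move_left): buffer="vysgrr" (len 6), cursors c1@1 c2@2 c3@5, authorship ......
After op 3 (insert('d')): buffer="vdydsgrdr" (len 9), cursors c1@2 c2@4 c3@8, authorship .1.2...3.
After op 4 (insert('c')): buffer="vdcydcsgrdcr" (len 12), cursors c1@3 c2@6 c3@11, authorship .11.22...33.
After op 5 (move_right): buffer="vdcydcsgrdcr" (len 12), cursors c1@4 c2@7 c3@12, authorship .11.22...33.
After op 6 (delete): buffer="vdcdcgrdc" (len 9), cursors c1@3 c2@5 c3@9, authorship .1122..33
After op 7 (insert('c')): buffer="vdccdccgrdcc" (len 12), cursors c1@4 c2@7 c3@12, authorship .111222..333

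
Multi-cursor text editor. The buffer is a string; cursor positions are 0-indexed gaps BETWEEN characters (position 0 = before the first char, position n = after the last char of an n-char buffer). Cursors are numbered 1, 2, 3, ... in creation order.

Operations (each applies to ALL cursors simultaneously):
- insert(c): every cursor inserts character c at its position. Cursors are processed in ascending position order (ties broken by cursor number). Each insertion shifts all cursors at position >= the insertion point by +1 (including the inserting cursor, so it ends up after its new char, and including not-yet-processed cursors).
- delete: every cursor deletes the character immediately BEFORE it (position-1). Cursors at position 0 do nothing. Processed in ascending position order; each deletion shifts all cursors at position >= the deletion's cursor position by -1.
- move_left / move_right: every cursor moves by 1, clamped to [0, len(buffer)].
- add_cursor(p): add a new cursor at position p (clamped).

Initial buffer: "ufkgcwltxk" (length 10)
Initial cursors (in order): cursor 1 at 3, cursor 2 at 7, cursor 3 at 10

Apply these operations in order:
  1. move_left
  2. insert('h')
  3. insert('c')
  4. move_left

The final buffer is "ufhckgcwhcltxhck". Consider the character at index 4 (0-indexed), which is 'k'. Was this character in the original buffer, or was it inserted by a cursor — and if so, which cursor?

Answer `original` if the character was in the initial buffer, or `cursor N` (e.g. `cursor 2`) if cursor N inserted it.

Answer: original

Derivation:
After op 1 (move_left): buffer="ufkgcwltxk" (len 10), cursors c1@2 c2@6 c3@9, authorship ..........
After op 2 (insert('h')): buffer="ufhkgcwhltxhk" (len 13), cursors c1@3 c2@8 c3@12, authorship ..1....2...3.
After op 3 (insert('c')): buffer="ufhckgcwhcltxhck" (len 16), cursors c1@4 c2@10 c3@15, authorship ..11....22...33.
After op 4 (move_left): buffer="ufhckgcwhcltxhck" (len 16), cursors c1@3 c2@9 c3@14, authorship ..11....22...33.
Authorship (.=original, N=cursor N): . . 1 1 . . . . 2 2 . . . 3 3 .
Index 4: author = original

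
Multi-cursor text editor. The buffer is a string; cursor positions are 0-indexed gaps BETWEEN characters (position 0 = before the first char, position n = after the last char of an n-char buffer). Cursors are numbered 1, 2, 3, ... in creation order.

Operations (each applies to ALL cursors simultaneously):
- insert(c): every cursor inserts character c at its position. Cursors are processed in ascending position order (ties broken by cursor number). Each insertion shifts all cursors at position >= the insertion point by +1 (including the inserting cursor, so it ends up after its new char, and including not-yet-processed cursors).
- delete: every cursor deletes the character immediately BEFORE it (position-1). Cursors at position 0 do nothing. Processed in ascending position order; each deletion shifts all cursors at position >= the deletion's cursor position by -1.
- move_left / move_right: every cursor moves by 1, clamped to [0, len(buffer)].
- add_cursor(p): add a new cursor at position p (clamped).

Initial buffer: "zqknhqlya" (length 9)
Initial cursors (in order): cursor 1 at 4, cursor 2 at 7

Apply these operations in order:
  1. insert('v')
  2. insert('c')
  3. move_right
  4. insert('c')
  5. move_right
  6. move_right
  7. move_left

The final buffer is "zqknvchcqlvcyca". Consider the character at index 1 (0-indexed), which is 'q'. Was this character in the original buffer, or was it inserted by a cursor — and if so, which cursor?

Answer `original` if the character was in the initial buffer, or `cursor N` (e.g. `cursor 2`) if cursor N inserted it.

After op 1 (insert('v')): buffer="zqknvhqlvya" (len 11), cursors c1@5 c2@9, authorship ....1...2..
After op 2 (insert('c')): buffer="zqknvchqlvcya" (len 13), cursors c1@6 c2@11, authorship ....11...22..
After op 3 (move_right): buffer="zqknvchqlvcya" (len 13), cursors c1@7 c2@12, authorship ....11...22..
After op 4 (insert('c')): buffer="zqknvchcqlvcyca" (len 15), cursors c1@8 c2@14, authorship ....11.1..22.2.
After op 5 (move_right): buffer="zqknvchcqlvcyca" (len 15), cursors c1@9 c2@15, authorship ....11.1..22.2.
After op 6 (move_right): buffer="zqknvchcqlvcyca" (len 15), cursors c1@10 c2@15, authorship ....11.1..22.2.
After op 7 (move_left): buffer="zqknvchcqlvcyca" (len 15), cursors c1@9 c2@14, authorship ....11.1..22.2.
Authorship (.=original, N=cursor N): . . . . 1 1 . 1 . . 2 2 . 2 .
Index 1: author = original

Answer: original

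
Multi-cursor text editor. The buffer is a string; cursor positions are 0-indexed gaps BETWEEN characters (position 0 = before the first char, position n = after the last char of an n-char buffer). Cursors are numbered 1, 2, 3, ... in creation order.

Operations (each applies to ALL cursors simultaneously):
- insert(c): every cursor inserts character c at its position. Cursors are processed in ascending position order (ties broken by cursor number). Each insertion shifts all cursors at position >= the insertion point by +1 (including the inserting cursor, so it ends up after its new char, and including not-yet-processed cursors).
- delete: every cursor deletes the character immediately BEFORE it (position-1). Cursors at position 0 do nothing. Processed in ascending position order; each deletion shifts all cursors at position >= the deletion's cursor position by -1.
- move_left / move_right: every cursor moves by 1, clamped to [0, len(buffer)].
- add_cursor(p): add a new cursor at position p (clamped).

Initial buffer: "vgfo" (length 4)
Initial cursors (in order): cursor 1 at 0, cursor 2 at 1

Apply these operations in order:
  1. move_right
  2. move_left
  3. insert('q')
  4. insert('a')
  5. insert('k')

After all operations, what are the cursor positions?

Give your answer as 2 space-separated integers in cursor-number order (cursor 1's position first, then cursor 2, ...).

After op 1 (move_right): buffer="vgfo" (len 4), cursors c1@1 c2@2, authorship ....
After op 2 (move_left): buffer="vgfo" (len 4), cursors c1@0 c2@1, authorship ....
After op 3 (insert('q')): buffer="qvqgfo" (len 6), cursors c1@1 c2@3, authorship 1.2...
After op 4 (insert('a')): buffer="qavqagfo" (len 8), cursors c1@2 c2@5, authorship 11.22...
After op 5 (insert('k')): buffer="qakvqakgfo" (len 10), cursors c1@3 c2@7, authorship 111.222...

Answer: 3 7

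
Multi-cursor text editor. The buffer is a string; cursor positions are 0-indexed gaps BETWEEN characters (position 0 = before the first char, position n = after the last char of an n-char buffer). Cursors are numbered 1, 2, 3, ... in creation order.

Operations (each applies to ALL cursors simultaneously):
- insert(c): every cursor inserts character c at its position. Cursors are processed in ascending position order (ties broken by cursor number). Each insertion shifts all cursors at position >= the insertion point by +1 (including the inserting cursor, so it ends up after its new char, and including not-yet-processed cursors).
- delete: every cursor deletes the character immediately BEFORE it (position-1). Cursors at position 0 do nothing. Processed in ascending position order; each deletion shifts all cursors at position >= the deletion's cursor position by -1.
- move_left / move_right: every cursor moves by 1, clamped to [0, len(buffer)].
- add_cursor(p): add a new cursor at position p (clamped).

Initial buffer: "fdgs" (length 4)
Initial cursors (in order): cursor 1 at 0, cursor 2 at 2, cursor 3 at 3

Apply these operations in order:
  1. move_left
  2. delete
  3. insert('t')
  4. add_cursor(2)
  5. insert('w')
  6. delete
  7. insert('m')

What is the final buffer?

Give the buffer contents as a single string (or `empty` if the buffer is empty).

Answer: ttmtmmmgs

Derivation:
After op 1 (move_left): buffer="fdgs" (len 4), cursors c1@0 c2@1 c3@2, authorship ....
After op 2 (delete): buffer="gs" (len 2), cursors c1@0 c2@0 c3@0, authorship ..
After op 3 (insert('t')): buffer="tttgs" (len 5), cursors c1@3 c2@3 c3@3, authorship 123..
After op 4 (add_cursor(2)): buffer="tttgs" (len 5), cursors c4@2 c1@3 c2@3 c3@3, authorship 123..
After op 5 (insert('w')): buffer="ttwtwwwgs" (len 9), cursors c4@3 c1@7 c2@7 c3@7, authorship 1243123..
After op 6 (delete): buffer="tttgs" (len 5), cursors c4@2 c1@3 c2@3 c3@3, authorship 123..
After op 7 (insert('m')): buffer="ttmtmmmgs" (len 9), cursors c4@3 c1@7 c2@7 c3@7, authorship 1243123..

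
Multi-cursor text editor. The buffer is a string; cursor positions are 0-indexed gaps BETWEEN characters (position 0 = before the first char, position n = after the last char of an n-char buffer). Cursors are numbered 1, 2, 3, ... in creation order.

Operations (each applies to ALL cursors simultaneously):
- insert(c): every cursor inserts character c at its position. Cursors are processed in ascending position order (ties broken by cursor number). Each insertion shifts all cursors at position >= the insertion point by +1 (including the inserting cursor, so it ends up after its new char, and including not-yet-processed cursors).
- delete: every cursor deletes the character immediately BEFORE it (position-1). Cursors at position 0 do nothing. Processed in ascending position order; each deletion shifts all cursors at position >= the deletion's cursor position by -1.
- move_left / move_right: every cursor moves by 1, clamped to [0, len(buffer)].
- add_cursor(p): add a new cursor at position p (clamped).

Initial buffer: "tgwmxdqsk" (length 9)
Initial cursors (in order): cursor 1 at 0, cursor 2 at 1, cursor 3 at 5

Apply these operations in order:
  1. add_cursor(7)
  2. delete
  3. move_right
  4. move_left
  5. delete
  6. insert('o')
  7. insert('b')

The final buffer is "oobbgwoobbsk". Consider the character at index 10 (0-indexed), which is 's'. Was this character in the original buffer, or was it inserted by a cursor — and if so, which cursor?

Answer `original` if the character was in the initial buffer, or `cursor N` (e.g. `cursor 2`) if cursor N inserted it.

After op 1 (add_cursor(7)): buffer="tgwmxdqsk" (len 9), cursors c1@0 c2@1 c3@5 c4@7, authorship .........
After op 2 (delete): buffer="gwmdsk" (len 6), cursors c1@0 c2@0 c3@3 c4@4, authorship ......
After op 3 (move_right): buffer="gwmdsk" (len 6), cursors c1@1 c2@1 c3@4 c4@5, authorship ......
After op 4 (move_left): buffer="gwmdsk" (len 6), cursors c1@0 c2@0 c3@3 c4@4, authorship ......
After op 5 (delete): buffer="gwsk" (len 4), cursors c1@0 c2@0 c3@2 c4@2, authorship ....
After op 6 (insert('o')): buffer="oogwoosk" (len 8), cursors c1@2 c2@2 c3@6 c4@6, authorship 12..34..
After op 7 (insert('b')): buffer="oobbgwoobbsk" (len 12), cursors c1@4 c2@4 c3@10 c4@10, authorship 1212..3434..
Authorship (.=original, N=cursor N): 1 2 1 2 . . 3 4 3 4 . .
Index 10: author = original

Answer: original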